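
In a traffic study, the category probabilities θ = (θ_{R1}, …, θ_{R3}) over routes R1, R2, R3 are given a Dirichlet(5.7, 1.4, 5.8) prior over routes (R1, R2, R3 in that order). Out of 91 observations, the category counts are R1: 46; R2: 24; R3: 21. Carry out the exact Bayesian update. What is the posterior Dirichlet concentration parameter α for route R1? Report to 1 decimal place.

51.7

The Dirichlet prior is conjugate to the Multinomial likelihood: each posterior αⱼ = prior αⱼ + observed count nⱼ.
Posterior concentration: (51.7, 25.4, 26.8), total = 103.9.
α_{R1} = 5.7 + 46 = 51.7.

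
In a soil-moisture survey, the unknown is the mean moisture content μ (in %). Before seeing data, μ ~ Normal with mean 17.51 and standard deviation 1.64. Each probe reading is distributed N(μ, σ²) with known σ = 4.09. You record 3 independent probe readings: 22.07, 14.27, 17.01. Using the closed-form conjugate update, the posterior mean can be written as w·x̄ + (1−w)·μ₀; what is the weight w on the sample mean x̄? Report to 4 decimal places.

For Normal data with known variance σ², a Normal(μ₀, σ₀²) prior on μ is conjugate. Posterior precision = 1/σ₀² + n/σ²; posterior mean is the precision-weighted average of μ₀ and x̄.
σ₀² = 1.64² = 2.6896, σ² = 4.09² = 16.7281. Prior precision 1/σ₀² = 1/2.6896; data precision n/σ² = 3/16.7281.
w = (n/σ²)/(1/σ₀² + n/σ²) = n·σ₀²/(σ² + n·σ₀²) = 3·2.6896/(16.7281 + 3·2.6896) = 8.0688/24.7969 = 0.3254.

0.3254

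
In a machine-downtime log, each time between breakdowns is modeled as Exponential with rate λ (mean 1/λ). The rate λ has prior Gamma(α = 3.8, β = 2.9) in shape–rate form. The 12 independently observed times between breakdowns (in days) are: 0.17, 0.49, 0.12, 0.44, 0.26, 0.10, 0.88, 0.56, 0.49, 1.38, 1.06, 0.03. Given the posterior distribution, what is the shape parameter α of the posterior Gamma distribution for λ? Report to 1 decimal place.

With a Gamma(shape α, rate β) prior on the exponential rate λ, the posterior after n observations with total T = Σxᵢ is Gamma(α+n, β+T).
Sum of observations T = 5.98 days; n = 12.
Posterior: Gamma(3.8+12, 2.9+5.98) = Gamma(15.8, 8.88).
Posterior α = 15.8.

15.8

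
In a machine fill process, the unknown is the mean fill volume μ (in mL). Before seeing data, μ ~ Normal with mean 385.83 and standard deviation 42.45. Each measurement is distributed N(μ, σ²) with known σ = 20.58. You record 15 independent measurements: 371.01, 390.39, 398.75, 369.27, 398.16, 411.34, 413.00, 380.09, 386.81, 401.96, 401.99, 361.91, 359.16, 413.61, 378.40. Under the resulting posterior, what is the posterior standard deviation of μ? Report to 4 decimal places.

5.2726

For Normal data with known variance σ², a Normal(μ₀, σ₀²) prior on μ is conjugate. Posterior precision = 1/σ₀² + n/σ²; posterior mean is the precision-weighted average of μ₀ and x̄.
σ₀² = 42.45² = 1802.0025, σ² = 20.58² = 423.5364; σ² + n·σ₀² = 423.5364 + 15·1802.0025 = 27453.5739.
Posterior precision = 1/σ₀² + n/σ² = 1/1802.0025 + 15/423.5364 = (σ² + n·σ₀²)/(σ₀²σ²) = 27453.5739/(1802.0025·423.5364); posterior variance σₙ² = σ₀²σ²/(σ² + n·σ₀²) = 1802.0025·423.5364/27453.5739 = 27.800157.
Posterior SD = √σₙ² = √(1802.0025·423.5364/27453.5739) = 5.2726.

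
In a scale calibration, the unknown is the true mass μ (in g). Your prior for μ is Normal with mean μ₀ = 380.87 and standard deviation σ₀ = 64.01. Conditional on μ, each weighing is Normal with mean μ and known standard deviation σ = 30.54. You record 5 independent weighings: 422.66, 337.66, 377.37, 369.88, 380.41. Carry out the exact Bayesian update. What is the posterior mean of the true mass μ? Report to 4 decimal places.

For Normal data with known variance σ², a Normal(μ₀, σ₀²) prior on μ is conjugate. Posterior precision = 1/σ₀² + n/σ²; posterior mean is the precision-weighted average of μ₀ and x̄.
Σxᵢ = 422.66 + 337.66 + 377.37 + 369.88 + 380.41 = 1887.98, so n·x̄ = 1887.98.
σ₀² = 64.01² = 4097.2801, σ² = 30.54² = 932.6916; σ² + n·σ₀² = 932.6916 + 5·4097.2801 = 21419.0921.
Posterior mean = (μ₀/σ₀² + n·x̄/σ²)/(1/σ₀² + n/σ²) = (σ²·μ₀ + σ₀²·n·x̄)/(σ² + n·σ₀²) = (932.6916·380.87 + 4097.2801·1887.98)/21419.0921 = 8090817.13289/21419.0921 = 377.7386.

377.7386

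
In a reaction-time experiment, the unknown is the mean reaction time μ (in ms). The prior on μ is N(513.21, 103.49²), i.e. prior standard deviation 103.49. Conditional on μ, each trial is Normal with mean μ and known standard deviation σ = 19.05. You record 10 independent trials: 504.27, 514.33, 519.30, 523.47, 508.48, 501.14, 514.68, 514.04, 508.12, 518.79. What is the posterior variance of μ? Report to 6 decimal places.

For Normal data with known variance σ², a Normal(μ₀, σ₀²) prior on μ is conjugate. Posterior precision = 1/σ₀² + n/σ²; posterior mean is the precision-weighted average of μ₀ and x̄.
σ₀² = 103.49² = 10710.1801, σ² = 19.05² = 362.9025; σ² + n·σ₀² = 362.9025 + 10·10710.1801 = 107464.7035.
Posterior precision = 1/σ₀² + n/σ² = 1/10710.1801 + 10/362.9025 = (σ² + n·σ₀²)/(σ₀²σ²) = 107464.7035/(10710.1801·362.9025); posterior variance σₙ² = σ₀²σ²/(σ² + n·σ₀²) = 10710.1801·362.9025/107464.7035 = 36.167700.

36.167700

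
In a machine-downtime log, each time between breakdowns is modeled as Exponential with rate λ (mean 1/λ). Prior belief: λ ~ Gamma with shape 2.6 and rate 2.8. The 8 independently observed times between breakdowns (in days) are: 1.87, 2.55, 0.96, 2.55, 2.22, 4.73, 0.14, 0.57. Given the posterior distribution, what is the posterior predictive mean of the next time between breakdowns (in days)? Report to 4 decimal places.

1.9156

With a Gamma(shape α, rate β) prior on the exponential rate λ, the posterior after n observations with total T = Σxᵢ is Gamma(α+n, β+T).
Sum of observations T = 15.59 days; n = 8.
Posterior: Gamma(2.6+8, 2.8+15.59) = Gamma(10.6, 18.39).
The predictive distribution for the next observation is Lomax; its mean is β/(α−1) = 18.39/9.6 = 1.9156.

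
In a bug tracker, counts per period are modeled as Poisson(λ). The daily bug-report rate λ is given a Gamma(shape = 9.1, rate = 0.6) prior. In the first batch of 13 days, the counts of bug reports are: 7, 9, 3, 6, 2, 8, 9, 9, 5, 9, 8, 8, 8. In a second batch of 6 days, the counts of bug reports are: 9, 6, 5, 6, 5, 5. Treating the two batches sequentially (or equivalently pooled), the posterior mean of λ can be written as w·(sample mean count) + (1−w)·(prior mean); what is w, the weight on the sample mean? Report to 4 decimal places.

0.9694

With a Gamma(shape α, rate β) prior, the Poisson likelihood is conjugate: the posterior is Gamma(α + ΣXᵢ, β + n).
Total number of days: n = 13 + 6 = 19.
Posterior mean = (α₀+S)/(β₀+n) = [n/(β₀+n)]·(S/n) + [β₀/(β₀+n)]·(α₀/β₀), so only n and β₀ enter the weight.
Weight on data w = n/(β₀+n) = 19/(0.6+19) = 19/19.6 = 0.9694.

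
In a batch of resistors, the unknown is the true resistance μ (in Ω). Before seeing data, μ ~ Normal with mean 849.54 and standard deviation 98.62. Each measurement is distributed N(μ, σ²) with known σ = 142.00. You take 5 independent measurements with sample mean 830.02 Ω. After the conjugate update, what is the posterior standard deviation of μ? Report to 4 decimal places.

53.3924

For Normal data with known variance σ², a Normal(μ₀, σ₀²) prior on μ is conjugate. Posterior precision = 1/σ₀² + n/σ²; posterior mean is the precision-weighted average of μ₀ and x̄.
σ₀² = 98.62² = 9725.9044, σ² = 142.00² = 20164; σ² + n·σ₀² = 20164 + 5·9725.9044 = 68793.522.
Posterior precision = 1/σ₀² + n/σ² = 1/9725.9044 + 5/20164 = (σ² + n·σ₀²)/(σ₀²σ²) = 68793.522/(9725.9044·20164); posterior variance σₙ² = σ₀²σ²/(σ² + n·σ₀²) = 9725.9044·20164/68793.522 = 2850.750051.
Posterior SD = √σₙ² = √(9725.9044·20164/68793.522) = 53.3924.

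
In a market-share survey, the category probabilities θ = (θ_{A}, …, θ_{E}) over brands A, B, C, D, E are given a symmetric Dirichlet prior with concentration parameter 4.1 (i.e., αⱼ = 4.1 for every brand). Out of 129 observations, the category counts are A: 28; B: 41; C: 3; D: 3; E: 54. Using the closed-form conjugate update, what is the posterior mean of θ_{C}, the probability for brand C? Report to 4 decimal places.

The Dirichlet prior is conjugate to the Multinomial likelihood: each posterior αⱼ = prior αⱼ + observed count nⱼ.
Posterior concentration: (32.1, 45.1, 7.1, 7.1, 58.1), total = 149.5.
E[θ_{C}|data] = α_{C}/Σα = 7.1/149.5 = 0.0475.

0.0475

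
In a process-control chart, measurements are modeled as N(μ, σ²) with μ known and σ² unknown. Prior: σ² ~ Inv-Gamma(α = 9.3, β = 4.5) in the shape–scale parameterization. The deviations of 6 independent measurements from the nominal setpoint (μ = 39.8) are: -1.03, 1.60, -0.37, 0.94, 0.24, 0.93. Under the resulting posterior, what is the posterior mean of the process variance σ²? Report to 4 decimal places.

With known mean μ and an Inverse-Gamma(α, β) prior on σ², the Normal likelihood is conjugate: posterior is Inv-Gamma(α + n/2, β + Σ(xᵢ−μ)²/2).
Σ(xᵢ−μ)² = (-1.03)² + (1.60)² + (-0.37)² + (0.94)² + (0.24)² + (0.93)² = 5.5639.
Posterior: Inv-Gamma(9.3 + 6/2, 4.5 + 5.5639/2) = Inv-Gamma(12.30, 7.28195).
E[σ²|data] = β/(α−1) = 7.28195/11.30 = 0.6444.

0.6444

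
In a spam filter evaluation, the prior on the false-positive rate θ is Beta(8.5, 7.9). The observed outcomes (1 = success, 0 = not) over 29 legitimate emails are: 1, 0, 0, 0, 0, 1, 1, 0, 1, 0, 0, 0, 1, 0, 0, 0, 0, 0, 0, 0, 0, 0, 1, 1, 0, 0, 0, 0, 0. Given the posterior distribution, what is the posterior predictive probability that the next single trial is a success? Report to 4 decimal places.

The Beta prior is conjugate to a Binomial/Bernoulli likelihood; the update adds successes to α and failures to β.
Posterior: Beta(α+k, β+n−k) = Beta(8.5+7, 7.9+22) = Beta(15.5, 29.9).
For a single future Bernoulli trial, P(success | data) = α/(α+β) = 0.3414.

0.3414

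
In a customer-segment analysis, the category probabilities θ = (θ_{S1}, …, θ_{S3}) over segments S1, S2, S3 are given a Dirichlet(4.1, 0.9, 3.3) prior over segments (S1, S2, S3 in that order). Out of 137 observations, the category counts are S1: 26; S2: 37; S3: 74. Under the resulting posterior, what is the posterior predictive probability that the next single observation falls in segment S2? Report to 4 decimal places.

The Dirichlet prior is conjugate to the Multinomial likelihood: each posterior αⱼ = prior αⱼ + observed count nⱼ.
Posterior concentration: (30.1, 37.9, 77.3), total = 145.3.
P(next = S2 | data) = α_{S2}/Σα = 0.2608.

0.2608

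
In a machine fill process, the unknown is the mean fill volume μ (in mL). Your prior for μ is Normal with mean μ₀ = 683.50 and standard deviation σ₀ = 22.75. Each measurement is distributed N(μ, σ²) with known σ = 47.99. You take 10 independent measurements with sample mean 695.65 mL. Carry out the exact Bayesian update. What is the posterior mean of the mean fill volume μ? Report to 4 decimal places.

For Normal data with known variance σ², a Normal(μ₀, σ₀²) prior on μ is conjugate. Posterior precision = 1/σ₀² + n/σ²; posterior mean is the precision-weighted average of μ₀ and x̄.
n·x̄ = 10·695.65 = 6956.5.
σ₀² = 22.75² = 517.5625, σ² = 47.99² = 2303.0401; σ² + n·σ₀² = 2303.0401 + 10·517.5625 = 7478.6651.
Posterior mean = (μ₀/σ₀² + n·x̄/σ²)/(1/σ₀² + n/σ²) = (σ²·μ₀ + σ₀²·n·x̄)/(σ² + n·σ₀²) = (2303.0401·683.50 + 517.5625·6956.5)/7478.6651 = 5174551.4396/7478.6651 = 691.9084.

691.9084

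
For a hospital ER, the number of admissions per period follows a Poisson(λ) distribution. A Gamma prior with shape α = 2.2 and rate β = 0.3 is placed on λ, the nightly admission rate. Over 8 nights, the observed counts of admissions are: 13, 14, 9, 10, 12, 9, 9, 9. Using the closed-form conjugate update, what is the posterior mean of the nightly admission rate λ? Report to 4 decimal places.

With a Gamma(shape α, rate β) prior, the Poisson likelihood is conjugate: the posterior is Gamma(α + ΣXᵢ, β + n).
Sum of counts S = 85 over n = 8 nights.
Posterior: Gamma(α+S, β+n) = Gamma(2.2+85, 0.3+8) = Gamma(87.2, 8.3).
Posterior mean = α/β = 87.2/8.3 = 10.5060.

10.5060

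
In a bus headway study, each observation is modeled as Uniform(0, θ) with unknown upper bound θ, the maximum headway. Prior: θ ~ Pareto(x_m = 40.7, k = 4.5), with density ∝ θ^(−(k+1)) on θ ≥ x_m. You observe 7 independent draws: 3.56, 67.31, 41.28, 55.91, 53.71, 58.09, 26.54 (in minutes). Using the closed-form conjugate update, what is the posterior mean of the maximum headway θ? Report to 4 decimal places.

73.7205

A Pareto(scale x_m, shape k) prior on the upper bound θ of Uniform(0, θ) is conjugate: posterior is Pareto(max(x_m, max xᵢ), k + n).
Sample maximum = 67.31; prior scale x_m = 40.7 → posterior scale = max = 67.31.
Posterior shape = 4.5 + 7 = 11.5.
E[θ|data] = k·x_m/(k−1) = 11.5·67.31/10.5 = 73.7205.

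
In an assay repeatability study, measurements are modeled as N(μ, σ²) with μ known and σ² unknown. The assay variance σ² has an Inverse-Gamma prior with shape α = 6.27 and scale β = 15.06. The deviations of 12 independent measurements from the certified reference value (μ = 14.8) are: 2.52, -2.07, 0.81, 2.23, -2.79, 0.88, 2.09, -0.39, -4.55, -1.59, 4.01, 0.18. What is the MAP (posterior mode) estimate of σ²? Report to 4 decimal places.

With known mean μ and an Inverse-Gamma(α, β) prior on σ², the Normal likelihood is conjugate: posterior is Inv-Gamma(α + n/2, β + Σ(xᵢ−μ)²/2).
Σ(xᵢ−μ)² = (2.52)² + (-2.07)² + (0.81)² + (2.23)² + (-2.79)² + (0.88)² + (2.09)² + (-0.39)² + (-4.55)² + (-1.59)² + (4.01)² + (0.18)² = 68.6861.
Posterior: Inv-Gamma(6.27 + 12/2, 15.06 + 68.6861/2) = Inv-Gamma(12.27, 49.40305).
Mode = β/(α+1) = 49.40305/13.27 = 3.7229.

3.7229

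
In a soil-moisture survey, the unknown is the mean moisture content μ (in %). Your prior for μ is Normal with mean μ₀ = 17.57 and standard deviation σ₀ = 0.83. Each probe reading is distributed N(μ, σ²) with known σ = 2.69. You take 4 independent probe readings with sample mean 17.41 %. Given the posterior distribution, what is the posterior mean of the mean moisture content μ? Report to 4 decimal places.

For Normal data with known variance σ², a Normal(μ₀, σ₀²) prior on μ is conjugate. Posterior precision = 1/σ₀² + n/σ²; posterior mean is the precision-weighted average of μ₀ and x̄.
n·x̄ = 4·17.41 = 69.64.
σ₀² = 0.83² = 0.6889, σ² = 2.69² = 7.2361; σ² + n·σ₀² = 7.2361 + 4·0.6889 = 9.9917.
Posterior mean = (μ₀/σ₀² + n·x̄/σ²)/(1/σ₀² + n/σ²) = (σ²·μ₀ + σ₀²·n·x̄)/(σ² + n·σ₀²) = (7.2361·17.57 + 0.6889·69.64)/9.9917 = 175.113273/9.9917 = 17.5259.

17.5259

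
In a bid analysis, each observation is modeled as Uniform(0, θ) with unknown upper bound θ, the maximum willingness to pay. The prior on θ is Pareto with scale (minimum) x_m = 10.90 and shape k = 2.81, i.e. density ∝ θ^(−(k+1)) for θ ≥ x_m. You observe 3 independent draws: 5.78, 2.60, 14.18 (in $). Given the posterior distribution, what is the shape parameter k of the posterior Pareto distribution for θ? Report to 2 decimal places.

5.81

A Pareto(scale x_m, shape k) prior on the upper bound θ of Uniform(0, θ) is conjugate: posterior is Pareto(max(x_m, max xᵢ), k + n).
Sample maximum = 14.18; prior scale x_m = 10.90 → posterior scale = max = 14.18.
Posterior shape = 2.81 + 3 = 5.81.
Posterior shape k = 5.81.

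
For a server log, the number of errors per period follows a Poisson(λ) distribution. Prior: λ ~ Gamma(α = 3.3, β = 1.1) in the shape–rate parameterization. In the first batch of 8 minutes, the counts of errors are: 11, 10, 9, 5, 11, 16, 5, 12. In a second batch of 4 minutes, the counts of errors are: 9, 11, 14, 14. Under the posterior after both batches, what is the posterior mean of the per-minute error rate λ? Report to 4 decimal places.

9.9466

With a Gamma(shape α, rate β) prior, the Poisson likelihood is conjugate: the posterior is Gamma(α + ΣXᵢ, β + n).
Batch 1: sum of counts S = 79 over n = 8 minutes.
After batch 1: Gamma(α+S, β+n) = Gamma(3.3+79, 1.1+8) = Gamma(82.3, 9.1).
Batch 2: sum of counts S = 48 over n = 4 minutes.
After batch 2: Gamma(α+S, β+n) = Gamma(82.3+48, 9.1+4) = Gamma(130.3, 13.1).
Posterior mean = α/β = 130.3/13.1 = 9.9466.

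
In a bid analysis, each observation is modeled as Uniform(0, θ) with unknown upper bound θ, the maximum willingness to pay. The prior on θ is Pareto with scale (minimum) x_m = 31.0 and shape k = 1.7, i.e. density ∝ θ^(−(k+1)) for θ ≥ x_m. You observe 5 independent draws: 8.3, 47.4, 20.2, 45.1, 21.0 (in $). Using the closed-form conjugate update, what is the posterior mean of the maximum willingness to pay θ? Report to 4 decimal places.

A Pareto(scale x_m, shape k) prior on the upper bound θ of Uniform(0, θ) is conjugate: posterior is Pareto(max(x_m, max xᵢ), k + n).
Sample maximum = 47.4; prior scale x_m = 31.0 → posterior scale = max = 47.4.
Posterior shape = 1.7 + 5 = 6.7.
E[θ|data] = k·x_m/(k−1) = 6.7·47.4/5.7 = 55.7158.

55.7158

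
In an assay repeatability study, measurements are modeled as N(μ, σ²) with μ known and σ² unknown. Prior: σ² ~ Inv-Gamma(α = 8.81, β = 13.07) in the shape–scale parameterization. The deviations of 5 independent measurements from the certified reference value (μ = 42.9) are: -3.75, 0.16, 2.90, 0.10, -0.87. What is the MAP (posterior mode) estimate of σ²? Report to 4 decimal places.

2.0067

With known mean μ and an Inverse-Gamma(α, β) prior on σ², the Normal likelihood is conjugate: posterior is Inv-Gamma(α + n/2, β + Σ(xᵢ−μ)²/2).
Σ(xᵢ−μ)² = (-3.75)² + (0.16)² + (2.90)² + (0.10)² + (-0.87)² = 23.2650.
Posterior: Inv-Gamma(8.81 + 5/2, 13.07 + 23.2650/2) = Inv-Gamma(11.31, 24.70250).
Mode = β/(α+1) = 24.70250/12.31 = 2.0067.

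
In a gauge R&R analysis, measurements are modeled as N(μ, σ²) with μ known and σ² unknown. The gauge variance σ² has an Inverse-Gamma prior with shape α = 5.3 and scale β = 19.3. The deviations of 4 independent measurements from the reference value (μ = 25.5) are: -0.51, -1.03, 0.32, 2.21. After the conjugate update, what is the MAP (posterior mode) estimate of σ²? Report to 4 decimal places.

2.7053

With known mean μ and an Inverse-Gamma(α, β) prior on σ², the Normal likelihood is conjugate: posterior is Inv-Gamma(α + n/2, β + Σ(xᵢ−μ)²/2).
Σ(xᵢ−μ)² = (-0.51)² + (-1.03)² + (0.32)² + (2.21)² = 6.3075.
Posterior: Inv-Gamma(5.3 + 4/2, 19.3 + 6.3075/2) = Inv-Gamma(7.30, 22.45375).
Mode = β/(α+1) = 22.45375/8.30 = 2.7053.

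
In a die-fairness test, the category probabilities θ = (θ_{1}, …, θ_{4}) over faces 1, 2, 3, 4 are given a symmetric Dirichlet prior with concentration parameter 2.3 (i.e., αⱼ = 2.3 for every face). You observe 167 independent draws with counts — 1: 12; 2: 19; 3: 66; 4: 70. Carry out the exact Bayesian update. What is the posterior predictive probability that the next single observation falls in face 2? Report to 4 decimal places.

The Dirichlet prior is conjugate to the Multinomial likelihood: each posterior αⱼ = prior αⱼ + observed count nⱼ.
Posterior concentration: (14.3, 21.3, 68.3, 72.3), total = 176.2.
P(next = 2 | data) = α_{2}/Σα = 0.1209.

0.1209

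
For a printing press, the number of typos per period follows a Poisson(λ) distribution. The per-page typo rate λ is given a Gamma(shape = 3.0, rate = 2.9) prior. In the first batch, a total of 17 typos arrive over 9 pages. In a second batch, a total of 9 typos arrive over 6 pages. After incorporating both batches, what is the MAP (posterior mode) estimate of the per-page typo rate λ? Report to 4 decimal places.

With a Gamma(shape α, rate β) prior, the Poisson likelihood is conjugate: the posterior is Gamma(α + ΣXᵢ, β + n).
After batch 1: Gamma(α+S, β+n) = Gamma(3.0+17, 2.9+9) = Gamma(20.0, 11.9).
After batch 2: Gamma(α+S, β+n) = Gamma(20.0+9, 11.9+6) = Gamma(29.0, 17.9).
Mode of Gamma(α,β) for α≥1 is (α−1)/β = 28.0/17.9 = 1.5642.

1.5642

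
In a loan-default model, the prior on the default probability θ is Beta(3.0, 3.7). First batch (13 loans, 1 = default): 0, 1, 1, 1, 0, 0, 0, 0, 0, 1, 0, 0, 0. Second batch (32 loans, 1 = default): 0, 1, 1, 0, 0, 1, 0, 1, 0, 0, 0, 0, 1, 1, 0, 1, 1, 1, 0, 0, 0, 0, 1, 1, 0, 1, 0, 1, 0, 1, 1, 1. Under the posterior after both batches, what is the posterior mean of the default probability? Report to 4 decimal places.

0.4449

The Beta prior is conjugate to a Binomial/Bernoulli likelihood; the update adds successes to α and failures to β.
After batch 1: Beta(3.0+4, 3.7+9) = Beta(7.0, 12.7).
After batch 2: Beta(7.0+16, 12.7+16) = Beta(23.0, 28.7).
Posterior mean = α/(α+β) = 23.0/51.7 = 0.4449.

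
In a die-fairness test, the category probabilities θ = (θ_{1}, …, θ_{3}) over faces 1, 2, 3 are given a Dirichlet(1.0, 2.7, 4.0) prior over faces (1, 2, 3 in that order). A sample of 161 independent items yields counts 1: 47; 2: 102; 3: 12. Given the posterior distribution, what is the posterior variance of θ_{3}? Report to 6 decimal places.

0.000506

The Dirichlet prior is conjugate to the Multinomial likelihood: each posterior αⱼ = prior αⱼ + observed count nⱼ.
Posterior concentration: (48.0, 104.7, 16.0), total = 168.7.
Var[θ_j] = α_j(Σα−α_j)/((Σα)²(Σα+1)) = 16.0·152.7/(168.7²·169.7) = 0.000506.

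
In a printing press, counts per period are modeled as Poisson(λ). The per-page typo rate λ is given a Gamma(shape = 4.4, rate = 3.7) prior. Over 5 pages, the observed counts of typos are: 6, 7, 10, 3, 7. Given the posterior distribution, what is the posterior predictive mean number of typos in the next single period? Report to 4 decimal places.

With a Gamma(shape α, rate β) prior, the Poisson likelihood is conjugate: the posterior is Gamma(α + ΣXᵢ, β + n).
Sum of counts S = 33 over n = 5 pages.
Posterior: Gamma(α+S, β+n) = Gamma(4.4+33, 3.7+5) = Gamma(37.4, 8.7).
The predictive distribution for one future period is NegBinom with mean α/β = 4.2989.

4.2989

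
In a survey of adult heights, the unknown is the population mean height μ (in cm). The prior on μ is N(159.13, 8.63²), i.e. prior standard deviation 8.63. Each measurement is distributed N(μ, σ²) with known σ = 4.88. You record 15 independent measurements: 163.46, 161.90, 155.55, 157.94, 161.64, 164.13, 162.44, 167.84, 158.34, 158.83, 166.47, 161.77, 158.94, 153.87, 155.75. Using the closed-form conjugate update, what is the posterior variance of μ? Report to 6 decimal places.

For Normal data with known variance σ², a Normal(μ₀, σ₀²) prior on μ is conjugate. Posterior precision = 1/σ₀² + n/σ²; posterior mean is the precision-weighted average of μ₀ and x̄.
σ₀² = 8.63² = 74.4769, σ² = 4.88² = 23.8144; σ² + n·σ₀² = 23.8144 + 15·74.4769 = 1140.9679.
Posterior precision = 1/σ₀² + n/σ² = 1/74.4769 + 15/23.8144 = (σ² + n·σ₀²)/(σ₀²σ²) = 1140.9679/(74.4769·23.8144); posterior variance σₙ² = σ₀²σ²/(σ² + n·σ₀²) = 74.4769·23.8144/1140.9679 = 1.554490.

1.554490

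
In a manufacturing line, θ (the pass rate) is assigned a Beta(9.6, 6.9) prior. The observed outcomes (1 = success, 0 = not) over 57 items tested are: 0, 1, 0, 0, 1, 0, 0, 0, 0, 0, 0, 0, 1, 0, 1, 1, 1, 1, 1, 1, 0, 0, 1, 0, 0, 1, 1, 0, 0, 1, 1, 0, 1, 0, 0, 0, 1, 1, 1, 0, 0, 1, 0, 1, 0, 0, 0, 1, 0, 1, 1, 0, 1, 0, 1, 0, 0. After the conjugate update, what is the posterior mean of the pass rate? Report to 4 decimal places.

0.4707

The Beta prior is conjugate to a Binomial/Bernoulli likelihood; the update adds successes to α and failures to β.
Posterior: Beta(α+k, β+n−k) = Beta(9.6+25, 6.9+32) = Beta(34.6, 38.9).
Posterior mean = α/(α+β) = 34.6/73.5 = 0.4707.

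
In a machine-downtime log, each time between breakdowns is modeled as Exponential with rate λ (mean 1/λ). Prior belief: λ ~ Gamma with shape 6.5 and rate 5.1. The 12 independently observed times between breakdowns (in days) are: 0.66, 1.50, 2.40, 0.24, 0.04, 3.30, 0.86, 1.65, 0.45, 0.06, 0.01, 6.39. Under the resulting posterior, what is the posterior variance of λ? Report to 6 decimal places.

With a Gamma(shape α, rate β) prior on the exponential rate λ, the posterior after n observations with total T = Σxᵢ is Gamma(α+n, β+T).
Sum of observations T = 17.56 days; n = 12.
Posterior: Gamma(6.5+12, 5.1+17.56) = Gamma(18.5, 22.66).
Var = α/β² = 0.036029.

0.036029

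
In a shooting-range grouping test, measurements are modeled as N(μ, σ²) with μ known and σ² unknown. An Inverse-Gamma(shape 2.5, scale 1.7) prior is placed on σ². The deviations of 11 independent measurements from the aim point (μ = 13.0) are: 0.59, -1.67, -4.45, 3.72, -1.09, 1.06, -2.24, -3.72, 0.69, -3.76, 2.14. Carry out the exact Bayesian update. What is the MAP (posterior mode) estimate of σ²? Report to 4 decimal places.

4.4744

With known mean μ and an Inverse-Gamma(α, β) prior on σ², the Normal likelihood is conjugate: posterior is Inv-Gamma(α + n/2, β + Σ(xᵢ−μ)²/2).
Σ(xᵢ−μ)² = (0.59)² + (-1.67)² + (-4.45)² + (3.72)² + (-1.09)² + (1.06)² + (-2.24)² + (-3.72)² + (0.69)² + (-3.76)² + (2.14)² = 77.1389.
Posterior: Inv-Gamma(2.5 + 11/2, 1.7 + 77.1389/2) = Inv-Gamma(8.00, 40.26945).
Mode = β/(α+1) = 40.26945/9.00 = 4.4744.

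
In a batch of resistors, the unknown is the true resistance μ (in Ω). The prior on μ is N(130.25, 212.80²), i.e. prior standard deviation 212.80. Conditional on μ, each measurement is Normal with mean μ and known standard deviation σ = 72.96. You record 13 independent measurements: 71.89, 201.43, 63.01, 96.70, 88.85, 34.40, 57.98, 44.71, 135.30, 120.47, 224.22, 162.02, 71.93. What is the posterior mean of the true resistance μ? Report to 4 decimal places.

105.8293

For Normal data with known variance σ², a Normal(μ₀, σ₀²) prior on μ is conjugate. Posterior precision = 1/σ₀² + n/σ²; posterior mean is the precision-weighted average of μ₀ and x̄.
Σxᵢ = 71.89 + 201.43 + 63.01 + 96.70 + 88.85 + 34.40 + 57.98 + 44.71 + 135.30 + 120.47 + 224.22 + 162.02 + 71.93 = 1372.91, so n·x̄ = 1372.91.
σ₀² = 212.80² = 45283.84, σ² = 72.96² = 5323.1616; σ² + n·σ₀² = 5323.1616 + 13·45283.84 = 594013.0816.
Posterior mean = (μ₀/σ₀² + n·x̄/σ²)/(1/σ₀² + n/σ²) = (σ²·μ₀ + σ₀²·n·x̄)/(σ² + n·σ₀²) = (5323.1616·130.25 + 45283.84·1372.91)/594013.0816 = 62863978.5728/594013.0816 = 105.8293.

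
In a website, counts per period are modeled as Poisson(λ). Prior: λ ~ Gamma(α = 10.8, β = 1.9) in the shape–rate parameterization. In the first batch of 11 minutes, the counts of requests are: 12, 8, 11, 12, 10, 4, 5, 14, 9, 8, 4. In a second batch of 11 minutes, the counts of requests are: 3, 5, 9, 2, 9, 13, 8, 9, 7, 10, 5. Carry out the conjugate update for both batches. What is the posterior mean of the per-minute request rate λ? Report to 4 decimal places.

With a Gamma(shape α, rate β) prior, the Poisson likelihood is conjugate: the posterior is Gamma(α + ΣXᵢ, β + n).
Batch 1: sum of counts S = 97 over n = 11 minutes.
After batch 1: Gamma(α+S, β+n) = Gamma(10.8+97, 1.9+11) = Gamma(107.8, 12.9).
Batch 2: sum of counts S = 80 over n = 11 minutes.
After batch 2: Gamma(α+S, β+n) = Gamma(107.8+80, 12.9+11) = Gamma(187.8, 23.9).
Posterior mean = α/β = 187.8/23.9 = 7.8577.

7.8577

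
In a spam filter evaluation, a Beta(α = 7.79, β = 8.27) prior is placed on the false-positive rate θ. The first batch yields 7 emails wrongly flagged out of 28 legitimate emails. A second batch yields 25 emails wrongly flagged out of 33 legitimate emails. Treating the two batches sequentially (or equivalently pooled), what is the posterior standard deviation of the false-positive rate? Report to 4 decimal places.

0.0566

The Beta prior is conjugate to a Binomial/Bernoulli likelihood; the update adds successes to α and failures to β.
After batch 1: Beta(7.79+7, 8.27+21) = Beta(14.79, 29.27).
After batch 2: Beta(14.79+25, 29.27+8) = Beta(39.79, 37.27).
Var = αβ/((α+β)²(α+β+1)) = 39.79·37.27/(77.06²·78.06) = 0.00319924; SD = √0.00319924 = 0.0566.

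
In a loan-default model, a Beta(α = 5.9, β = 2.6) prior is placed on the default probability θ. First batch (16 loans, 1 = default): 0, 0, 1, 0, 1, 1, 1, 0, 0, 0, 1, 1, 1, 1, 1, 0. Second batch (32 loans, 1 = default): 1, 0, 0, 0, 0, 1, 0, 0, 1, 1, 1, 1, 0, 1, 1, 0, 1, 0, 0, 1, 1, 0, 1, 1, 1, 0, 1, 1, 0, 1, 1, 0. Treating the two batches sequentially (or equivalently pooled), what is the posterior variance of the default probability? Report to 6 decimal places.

0.004230

The Beta prior is conjugate to a Binomial/Bernoulli likelihood; the update adds successes to α and failures to β.
After batch 1: Beta(5.9+9, 2.6+7) = Beta(14.9, 9.6).
After batch 2: Beta(14.9+18, 9.6+14) = Beta(32.9, 23.6).
Var = αβ/((α+β)²(α+β+1)) = 32.9·23.6/(56.5²·57.5) = 0.004230.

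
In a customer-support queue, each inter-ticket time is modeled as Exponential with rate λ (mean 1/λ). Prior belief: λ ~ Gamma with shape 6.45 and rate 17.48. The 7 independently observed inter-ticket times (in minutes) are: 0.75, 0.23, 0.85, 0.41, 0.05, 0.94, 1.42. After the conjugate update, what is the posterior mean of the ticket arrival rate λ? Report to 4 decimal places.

With a Gamma(shape α, rate β) prior on the exponential rate λ, the posterior after n observations with total T = Σxᵢ is Gamma(α+n, β+T).
Sum of observations T = 4.65 minutes; n = 7.
Posterior: Gamma(6.45+7, 17.48+4.65) = Gamma(13.45, 22.13).
Posterior mean of λ = α/β = 13.45/22.13 = 0.6078.

0.6078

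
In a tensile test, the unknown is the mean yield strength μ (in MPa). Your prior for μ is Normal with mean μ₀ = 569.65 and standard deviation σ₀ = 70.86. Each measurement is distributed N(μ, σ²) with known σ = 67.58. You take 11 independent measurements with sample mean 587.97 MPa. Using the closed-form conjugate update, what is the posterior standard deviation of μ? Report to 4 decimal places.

For Normal data with known variance σ², a Normal(μ₀, σ₀²) prior on μ is conjugate. Posterior precision = 1/σ₀² + n/σ²; posterior mean is the precision-weighted average of μ₀ and x̄.
σ₀² = 70.86² = 5021.1396, σ² = 67.58² = 4567.0564; σ² + n·σ₀² = 4567.0564 + 11·5021.1396 = 59799.592.
Posterior precision = 1/σ₀² + n/σ² = 1/5021.1396 + 11/4567.0564 = (σ² + n·σ₀²)/(σ₀²σ²) = 59799.592/(5021.1396·4567.0564); posterior variance σₙ² = σ₀²σ²/(σ² + n·σ₀²) = 5021.1396·4567.0564/59799.592 = 383.477997.
Posterior SD = √σₙ² = √(5021.1396·4567.0564/59799.592) = 19.5826.

19.5826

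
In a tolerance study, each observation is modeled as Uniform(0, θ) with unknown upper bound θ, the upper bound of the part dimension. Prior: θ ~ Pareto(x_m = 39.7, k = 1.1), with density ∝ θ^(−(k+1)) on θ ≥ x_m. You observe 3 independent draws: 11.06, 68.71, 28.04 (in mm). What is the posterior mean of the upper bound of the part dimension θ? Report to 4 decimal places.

A Pareto(scale x_m, shape k) prior on the upper bound θ of Uniform(0, θ) is conjugate: posterior is Pareto(max(x_m, max xᵢ), k + n).
Sample maximum = 68.71; prior scale x_m = 39.7 → posterior scale = max = 68.71.
Posterior shape = 1.1 + 3 = 4.1.
E[θ|data] = k·x_m/(k−1) = 4.1·68.71/3.1 = 90.8745.

90.8745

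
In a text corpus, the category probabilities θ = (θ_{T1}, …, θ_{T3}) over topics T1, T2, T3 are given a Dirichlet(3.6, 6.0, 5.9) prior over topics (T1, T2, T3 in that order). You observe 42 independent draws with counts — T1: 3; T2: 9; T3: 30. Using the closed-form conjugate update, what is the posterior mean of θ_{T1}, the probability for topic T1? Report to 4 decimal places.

The Dirichlet prior is conjugate to the Multinomial likelihood: each posterior αⱼ = prior αⱼ + observed count nⱼ.
Posterior concentration: (6.6, 15.0, 35.9), total = 57.5.
E[θ_{T1}|data] = α_{T1}/Σα = 6.6/57.5 = 0.1148.

0.1148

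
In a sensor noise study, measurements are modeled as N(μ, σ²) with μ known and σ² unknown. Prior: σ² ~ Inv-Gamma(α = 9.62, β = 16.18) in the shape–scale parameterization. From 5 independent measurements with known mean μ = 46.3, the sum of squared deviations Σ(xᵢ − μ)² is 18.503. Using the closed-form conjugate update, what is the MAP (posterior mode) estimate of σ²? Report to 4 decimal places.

1.9384

With known mean μ and an Inverse-Gamma(α, β) prior on σ², the Normal likelihood is conjugate: posterior is Inv-Gamma(α + n/2, β + Σ(xᵢ−μ)²/2).
Posterior: Inv-Gamma(9.62 + 5/2, 16.18 + 18.503/2) = Inv-Gamma(12.12, 25.4315).
Mode = β/(α+1) = 25.4315/13.12 = 1.9384.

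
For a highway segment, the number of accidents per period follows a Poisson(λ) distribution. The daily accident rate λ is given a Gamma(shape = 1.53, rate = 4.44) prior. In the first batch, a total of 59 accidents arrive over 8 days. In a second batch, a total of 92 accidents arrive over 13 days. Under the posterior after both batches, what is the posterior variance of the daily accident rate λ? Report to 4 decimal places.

0.2357

With a Gamma(shape α, rate β) prior, the Poisson likelihood is conjugate: the posterior is Gamma(α + ΣXᵢ, β + n).
After batch 1: Gamma(α+S, β+n) = Gamma(1.53+59, 4.44+8) = Gamma(60.53, 12.44).
After batch 2: Gamma(α+S, β+n) = Gamma(60.53+92, 12.44+13) = Gamma(152.53, 25.44).
Var = α/β² = 152.53/25.44² = 0.2357.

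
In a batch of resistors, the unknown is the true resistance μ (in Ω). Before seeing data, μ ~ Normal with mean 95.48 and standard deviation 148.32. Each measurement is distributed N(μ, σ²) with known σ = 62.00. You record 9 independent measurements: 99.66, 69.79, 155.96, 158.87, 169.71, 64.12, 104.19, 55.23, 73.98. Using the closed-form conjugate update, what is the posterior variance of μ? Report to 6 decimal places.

For Normal data with known variance σ², a Normal(μ₀, σ₀²) prior on μ is conjugate. Posterior precision = 1/σ₀² + n/σ²; posterior mean is the precision-weighted average of μ₀ and x̄.
σ₀² = 148.32² = 21998.8224, σ² = 62.00² = 3844; σ² + n·σ₀² = 3844 + 9·21998.8224 = 201833.4016.
Posterior precision = 1/σ₀² + n/σ² = 1/21998.8224 + 9/3844 = (σ² + n·σ₀²)/(σ₀²σ²) = 201833.4016/(21998.8224·3844); posterior variance σₙ² = σ₀²σ²/(σ² + n·σ₀²) = 21998.8224·3844/201833.4016 = 418.976605.

418.976605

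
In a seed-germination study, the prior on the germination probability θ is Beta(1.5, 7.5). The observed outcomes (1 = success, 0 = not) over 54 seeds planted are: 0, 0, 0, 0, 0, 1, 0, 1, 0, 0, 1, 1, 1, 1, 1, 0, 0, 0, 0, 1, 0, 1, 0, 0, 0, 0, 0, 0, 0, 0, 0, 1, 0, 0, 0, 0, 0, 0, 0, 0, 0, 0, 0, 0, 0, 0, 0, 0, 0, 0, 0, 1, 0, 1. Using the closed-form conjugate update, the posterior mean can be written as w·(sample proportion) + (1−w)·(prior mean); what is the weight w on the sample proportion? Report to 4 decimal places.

The Beta prior is conjugate to a Binomial/Bernoulli likelihood; the update adds successes to α and failures to β.
Posterior mean = (α₀+k)/(α₀+β₀+n) = [n/(α₀+β₀+n)]·(k/n) + [(α₀+β₀)/(α₀+β₀+n)]·α₀/(α₀+β₀), so only n and the prior enter the weight.
The weight on the data is w = n/(α₀+β₀+n) = 54/(1.5+7.5+54) = 54/63.0 = 0.8571.

0.8571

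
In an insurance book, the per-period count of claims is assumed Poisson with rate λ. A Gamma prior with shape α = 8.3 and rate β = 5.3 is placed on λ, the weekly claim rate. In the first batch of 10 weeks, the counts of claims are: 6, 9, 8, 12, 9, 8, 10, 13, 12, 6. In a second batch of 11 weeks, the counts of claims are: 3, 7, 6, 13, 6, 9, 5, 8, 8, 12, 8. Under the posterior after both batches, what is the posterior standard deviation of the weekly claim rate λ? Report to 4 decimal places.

0.5190

With a Gamma(shape α, rate β) prior, the Poisson likelihood is conjugate: the posterior is Gamma(α + ΣXᵢ, β + n).
Batch 1: sum of counts S = 93 over n = 10 weeks.
After batch 1: Gamma(α+S, β+n) = Gamma(8.3+93, 5.3+10) = Gamma(101.3, 15.3).
Batch 2: sum of counts S = 85 over n = 11 weeks.
After batch 2: Gamma(α+S, β+n) = Gamma(101.3+85, 15.3+11) = Gamma(186.3, 26.3).
SD = √α/β = √186.3/26.3 = 0.5190.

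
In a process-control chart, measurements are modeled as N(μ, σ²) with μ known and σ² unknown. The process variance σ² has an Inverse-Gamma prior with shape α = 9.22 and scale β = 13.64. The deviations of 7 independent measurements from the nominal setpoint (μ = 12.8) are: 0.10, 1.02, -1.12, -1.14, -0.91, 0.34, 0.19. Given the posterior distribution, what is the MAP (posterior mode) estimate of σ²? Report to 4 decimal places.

With known mean μ and an Inverse-Gamma(α, β) prior on σ², the Normal likelihood is conjugate: posterior is Inv-Gamma(α + n/2, β + Σ(xᵢ−μ)²/2).
Σ(xᵢ−μ)² = (0.10)² + (1.02)² + (-1.12)² + (-1.14)² + (-0.91)² + (0.34)² + (0.19)² = 4.5842.
Posterior: Inv-Gamma(9.22 + 7/2, 13.64 + 4.5842/2) = Inv-Gamma(12.72, 15.93210).
Mode = β/(α+1) = 15.93210/13.72 = 1.1612.

1.1612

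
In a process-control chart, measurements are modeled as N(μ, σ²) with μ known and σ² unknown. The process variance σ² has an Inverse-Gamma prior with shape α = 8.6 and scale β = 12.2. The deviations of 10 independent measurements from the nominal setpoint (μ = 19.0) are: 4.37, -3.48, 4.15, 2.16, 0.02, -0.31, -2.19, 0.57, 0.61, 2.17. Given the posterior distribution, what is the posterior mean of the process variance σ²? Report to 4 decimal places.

With known mean μ and an Inverse-Gamma(α, β) prior on σ², the Normal likelihood is conjugate: posterior is Inv-Gamma(α + n/2, β + Σ(xᵢ−μ)²/2).
Σ(xᵢ−μ)² = (4.37)² + (-3.48)² + (4.15)² + (2.16)² + (0.02)² + (-0.31)² + (-2.19)² + (0.57)² + (0.61)² + (2.17)² = 63.3939.
Posterior: Inv-Gamma(8.6 + 10/2, 12.2 + 63.3939/2) = Inv-Gamma(13.60, 43.89695).
E[σ²|data] = β/(α−1) = 43.89695/12.60 = 3.4839.

3.4839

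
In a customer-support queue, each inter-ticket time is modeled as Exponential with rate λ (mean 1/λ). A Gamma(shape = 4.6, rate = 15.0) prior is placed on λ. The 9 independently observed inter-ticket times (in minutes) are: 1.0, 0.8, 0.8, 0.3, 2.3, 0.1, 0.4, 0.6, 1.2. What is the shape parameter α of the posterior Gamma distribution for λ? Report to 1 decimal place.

13.6

With a Gamma(shape α, rate β) prior on the exponential rate λ, the posterior after n observations with total T = Σxᵢ is Gamma(α+n, β+T).
Sum of observations T = 7.5 minutes; n = 9.
Posterior: Gamma(4.6+9, 15.0+7.5) = Gamma(13.6, 22.5).
Posterior α = 13.6.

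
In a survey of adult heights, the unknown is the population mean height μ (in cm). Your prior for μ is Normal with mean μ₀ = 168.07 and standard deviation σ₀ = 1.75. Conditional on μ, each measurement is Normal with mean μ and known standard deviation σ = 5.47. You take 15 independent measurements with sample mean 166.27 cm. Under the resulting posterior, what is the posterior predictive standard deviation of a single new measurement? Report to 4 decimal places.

5.5793

For Normal data with known variance σ², a Normal(μ₀, σ₀²) prior on μ is conjugate. Posterior precision = 1/σ₀² + n/σ²; posterior mean is the precision-weighted average of μ₀ and x̄.
σ₀² = 1.75² = 3.0625, σ² = 5.47² = 29.9209; σ² + n·σ₀² = 29.9209 + 15·3.0625 = 75.8584.
Posterior precision = 1/σ₀² + n/σ² = 1/3.0625 + 15/29.9209 = (σ² + n·σ₀²)/(σ₀²σ²) = 75.8584/(3.0625·29.9209); posterior variance σₙ² = σ₀²σ²/(σ² + n·σ₀²) = 3.0625·29.9209/75.8584 = 1.207945.
Predictive variance for one new observation = σₙ² + σ² = 3.0625·29.9209/75.8584 + 29.9209 = σ²·(σ₀² + 75.8584)/75.8584 = 29.9209·78.9209/75.8584 = 31.128845; SD = √(29.9209·78.9209/75.8584) = 5.5793.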